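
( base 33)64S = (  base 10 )6694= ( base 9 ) 10157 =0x1A26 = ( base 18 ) 12BG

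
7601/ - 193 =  - 7601/193 =- 39.38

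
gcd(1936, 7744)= 1936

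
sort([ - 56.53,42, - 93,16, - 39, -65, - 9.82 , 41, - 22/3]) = [ - 93, - 65, -56.53, - 39, - 9.82,- 22/3,  16, 41 , 42]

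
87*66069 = 5748003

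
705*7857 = 5539185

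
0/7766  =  0 = 0.00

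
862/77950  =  431/38975 = 0.01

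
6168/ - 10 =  - 617+1/5 = - 616.80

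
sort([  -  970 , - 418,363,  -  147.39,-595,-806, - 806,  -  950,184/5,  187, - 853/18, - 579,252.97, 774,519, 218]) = [-970,-950,-806,-806, - 595, - 579, - 418, - 147.39, - 853/18,  184/5, 187, 218,252.97,363,  519, 774 ] 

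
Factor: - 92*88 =  -  2^5 * 11^1*23^1  =  - 8096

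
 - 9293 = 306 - 9599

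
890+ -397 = 493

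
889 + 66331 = 67220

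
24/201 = 8/67 = 0.12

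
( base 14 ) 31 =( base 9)47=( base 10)43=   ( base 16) 2b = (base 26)1h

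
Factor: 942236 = 2^2*235559^1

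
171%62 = 47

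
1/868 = 1/868 = 0.00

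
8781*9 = 79029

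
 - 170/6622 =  - 1 + 3226/3311 = -0.03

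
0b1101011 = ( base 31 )3e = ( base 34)35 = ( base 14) 79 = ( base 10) 107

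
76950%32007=12936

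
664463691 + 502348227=1166811918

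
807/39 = 269/13 = 20.69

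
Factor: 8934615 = 3^2*5^1*367^1*541^1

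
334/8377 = 334/8377 = 0.04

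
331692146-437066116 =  - 105373970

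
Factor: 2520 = 2^3 * 3^2 *5^1*7^1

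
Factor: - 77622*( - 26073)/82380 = 337306401/13730 = 2^( - 1)*3^2*5^( - 1) * 17^1 *761^1*1373^(-1)*2897^1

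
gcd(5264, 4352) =16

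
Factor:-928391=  - 47^1 * 19753^1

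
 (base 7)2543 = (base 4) 33002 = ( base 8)1702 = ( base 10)962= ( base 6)4242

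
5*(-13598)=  - 67990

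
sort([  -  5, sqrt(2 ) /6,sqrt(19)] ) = [ - 5,sqrt ( 2 )/6,sqrt(19)] 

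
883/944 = 883/944   =  0.94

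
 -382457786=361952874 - 744410660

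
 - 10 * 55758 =-557580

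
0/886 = 0=0.00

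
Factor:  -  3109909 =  - 11^1 *269^1 * 1051^1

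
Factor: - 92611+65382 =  - 27229 = - 73^1*373^1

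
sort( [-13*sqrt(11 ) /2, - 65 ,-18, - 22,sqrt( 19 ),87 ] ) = [ - 65 , - 22 , - 13*sqrt(11)/2, - 18,sqrt( 19 ),87]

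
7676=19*404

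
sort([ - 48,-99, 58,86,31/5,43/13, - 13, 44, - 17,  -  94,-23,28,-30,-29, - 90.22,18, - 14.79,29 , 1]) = [ - 99,-94 ,-90.22,-48, - 30, - 29,  -  23,-17,-14.79, -13 , 1,43/13,31/5  ,  18,28, 29,44 , 58, 86] 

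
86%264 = 86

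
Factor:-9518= - 2^1 * 4759^1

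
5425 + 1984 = 7409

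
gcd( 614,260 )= 2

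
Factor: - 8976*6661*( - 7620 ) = 2^6*3^2 *5^1*11^1 * 17^1*127^1*6661^1 = 455593216320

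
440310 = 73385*6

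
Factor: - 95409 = -3^2 * 10601^1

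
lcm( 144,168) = 1008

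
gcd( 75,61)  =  1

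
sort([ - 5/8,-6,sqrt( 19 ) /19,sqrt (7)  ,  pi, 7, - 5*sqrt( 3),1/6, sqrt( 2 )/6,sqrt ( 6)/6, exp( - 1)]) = [ - 5*sqrt ( 3), - 6, - 5/8,  1/6,  sqrt(19)/19, sqrt(2)/6, exp( - 1),sqrt(6) /6,  sqrt( 7),pi, 7 ]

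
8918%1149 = 875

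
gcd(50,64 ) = 2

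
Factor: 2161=2161^1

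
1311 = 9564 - 8253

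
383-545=  -  162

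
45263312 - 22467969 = 22795343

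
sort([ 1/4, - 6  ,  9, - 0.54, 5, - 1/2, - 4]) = [ - 6, - 4, - 0.54 ,  -  1/2, 1/4,5,9]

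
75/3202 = 75/3202 = 0.02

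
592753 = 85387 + 507366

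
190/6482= 95/3241 =0.03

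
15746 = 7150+8596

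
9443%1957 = 1615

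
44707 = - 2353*( -19)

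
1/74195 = 1/74195= 0.00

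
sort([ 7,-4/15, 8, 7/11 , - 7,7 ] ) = [ - 7,- 4/15, 7/11, 7,7,  8]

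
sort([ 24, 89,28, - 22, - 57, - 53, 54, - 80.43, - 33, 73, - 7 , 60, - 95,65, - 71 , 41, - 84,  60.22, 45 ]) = [ - 95, - 84, - 80.43, - 71,-57,  -  53, - 33, - 22 , - 7, 24, 28,41, 45, 54, 60, 60.22, 65, 73,89]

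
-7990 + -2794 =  - 10784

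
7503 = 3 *2501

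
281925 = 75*3759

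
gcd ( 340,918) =34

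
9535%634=25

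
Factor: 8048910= 2^1*3^1*5^1 * 268297^1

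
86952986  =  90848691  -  3895705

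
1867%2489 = 1867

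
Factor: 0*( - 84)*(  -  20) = 0 =0^1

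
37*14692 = 543604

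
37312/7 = 37312/7 = 5330.29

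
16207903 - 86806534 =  - 70598631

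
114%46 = 22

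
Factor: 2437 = 2437^1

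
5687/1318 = 4 + 415/1318 = 4.31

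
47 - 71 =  - 24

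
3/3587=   3/3587= 0.00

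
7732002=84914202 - 77182200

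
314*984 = 308976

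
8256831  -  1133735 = 7123096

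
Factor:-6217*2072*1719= - 2^3 *3^2*7^1* 37^1*191^1 * 6217^1=- 22143511656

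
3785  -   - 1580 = 5365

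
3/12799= 3/12799 = 0.00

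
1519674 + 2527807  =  4047481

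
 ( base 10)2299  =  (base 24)3NJ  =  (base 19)670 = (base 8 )4373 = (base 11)1800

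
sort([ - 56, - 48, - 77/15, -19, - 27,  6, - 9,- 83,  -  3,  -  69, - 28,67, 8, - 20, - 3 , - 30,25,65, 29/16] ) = [- 83,  -  69,- 56, - 48, - 30,-28, - 27,- 20, - 19, - 9,-77/15, - 3, - 3,29/16,  6,8,25 , 65,67]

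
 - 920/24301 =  - 1 +23381/24301= - 0.04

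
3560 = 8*445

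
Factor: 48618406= 2^1 * 227^1 * 107089^1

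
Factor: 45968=2^4 * 13^2*17^1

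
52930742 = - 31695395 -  - 84626137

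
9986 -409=9577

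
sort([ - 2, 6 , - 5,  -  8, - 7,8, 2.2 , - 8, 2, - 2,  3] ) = [ - 8, - 8, - 7, - 5, - 2, - 2, 2,2.2, 3, 6,8 ] 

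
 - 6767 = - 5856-911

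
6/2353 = 6/2353= 0.00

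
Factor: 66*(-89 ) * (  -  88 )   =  516912 = 2^4*3^1*11^2*89^1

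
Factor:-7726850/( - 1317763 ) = 2^1*5^2* 23^1*6719^1*1317763^ (-1 ) 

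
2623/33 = 2623/33 = 79.48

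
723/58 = 723/58 = 12.47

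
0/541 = 0 = 0.00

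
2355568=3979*592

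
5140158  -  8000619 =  - 2860461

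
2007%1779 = 228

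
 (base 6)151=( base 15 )47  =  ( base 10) 67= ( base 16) 43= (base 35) 1W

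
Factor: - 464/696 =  - 2^1*3^( - 1)=- 2/3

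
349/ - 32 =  - 349/32  =  - 10.91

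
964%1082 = 964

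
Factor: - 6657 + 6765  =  108 =2^2*3^3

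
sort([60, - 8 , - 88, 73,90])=[-88, - 8, 60,73 , 90]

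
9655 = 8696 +959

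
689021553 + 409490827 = 1098512380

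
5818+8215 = 14033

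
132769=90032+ 42737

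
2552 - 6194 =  - 3642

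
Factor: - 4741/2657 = - 11^1*431^1*2657^( - 1 )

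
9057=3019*3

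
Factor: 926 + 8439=5^1*1873^1 = 9365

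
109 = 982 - 873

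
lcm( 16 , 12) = 48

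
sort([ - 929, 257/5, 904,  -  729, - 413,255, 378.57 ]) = [ - 929, - 729,-413,257/5, 255,378.57, 904 ] 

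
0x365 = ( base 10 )869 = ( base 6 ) 4005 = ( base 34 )pj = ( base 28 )131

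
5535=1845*3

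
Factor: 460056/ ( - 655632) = - 2^( - 1)*3^( - 1)*157^( - 1)*661^1  =  -661/942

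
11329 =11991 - 662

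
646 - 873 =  - 227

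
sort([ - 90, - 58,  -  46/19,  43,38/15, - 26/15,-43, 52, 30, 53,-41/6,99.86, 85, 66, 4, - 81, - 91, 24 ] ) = [ - 91, - 90, - 81, - 58 , -43, - 41/6, - 46/19,-26/15,  38/15,  4, 24, 30, 43,52, 53, 66, 85, 99.86]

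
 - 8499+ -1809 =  - 10308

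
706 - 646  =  60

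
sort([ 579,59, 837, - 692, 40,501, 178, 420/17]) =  [ - 692,420/17,40, 59,178,501, 579,  837] 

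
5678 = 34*167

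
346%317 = 29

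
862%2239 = 862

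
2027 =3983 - 1956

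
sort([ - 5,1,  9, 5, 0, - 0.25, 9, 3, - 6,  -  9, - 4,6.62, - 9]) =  [ - 9,-9 ,-6, - 5,  -  4, - 0.25,  0, 1, 3, 5,6.62, 9,9]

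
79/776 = 79/776 = 0.10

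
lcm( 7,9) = 63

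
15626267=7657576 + 7968691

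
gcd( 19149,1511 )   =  1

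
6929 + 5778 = 12707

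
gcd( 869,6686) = 1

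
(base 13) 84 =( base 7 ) 213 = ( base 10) 108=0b1101100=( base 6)300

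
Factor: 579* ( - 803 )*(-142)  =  2^1*3^1*11^1*71^1*73^1*193^1 = 66021054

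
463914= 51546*9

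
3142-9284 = - 6142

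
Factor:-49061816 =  - 2^3*241^1*25447^1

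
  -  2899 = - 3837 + 938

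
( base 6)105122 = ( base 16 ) 22ca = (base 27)C5N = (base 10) 8906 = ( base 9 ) 13185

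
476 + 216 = 692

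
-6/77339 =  - 6/77339 = -0.00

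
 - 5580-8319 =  - 13899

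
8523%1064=11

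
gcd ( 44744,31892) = 476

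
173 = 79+94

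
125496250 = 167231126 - 41734876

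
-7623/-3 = 2541/1 = 2541.00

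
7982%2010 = 1952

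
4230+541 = 4771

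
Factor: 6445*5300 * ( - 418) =-14278253000 = -2^3* 5^3*11^1*19^1*53^1*1289^1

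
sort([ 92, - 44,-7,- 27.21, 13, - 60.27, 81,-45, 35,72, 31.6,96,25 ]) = [-60.27,  -  45,  -  44,-27.21, - 7,13,  25,  31.6,35,  72, 81,92,96]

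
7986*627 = 5007222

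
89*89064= 7926696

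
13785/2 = 13785/2= 6892.50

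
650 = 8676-8026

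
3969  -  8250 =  - 4281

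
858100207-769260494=88839713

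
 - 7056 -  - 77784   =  70728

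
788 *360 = 283680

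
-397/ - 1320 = 397/1320 = 0.30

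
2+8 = 10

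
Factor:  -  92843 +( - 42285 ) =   -  2^3 * 7^1*19^1*127^1 = - 135128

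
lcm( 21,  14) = 42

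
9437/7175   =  9437/7175 = 1.32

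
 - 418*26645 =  - 11137610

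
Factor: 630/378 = 3^( - 1 ) * 5^1 = 5/3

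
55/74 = 55/74 = 0.74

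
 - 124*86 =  - 10664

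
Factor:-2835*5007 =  - 14194845  =  - 3^5 * 5^1 * 7^1*1669^1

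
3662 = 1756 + 1906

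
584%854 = 584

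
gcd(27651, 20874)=3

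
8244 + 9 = 8253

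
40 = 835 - 795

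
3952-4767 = -815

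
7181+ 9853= 17034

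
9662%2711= 1529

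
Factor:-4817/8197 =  -7^( -1)*1171^ (- 1) * 4817^1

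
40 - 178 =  - 138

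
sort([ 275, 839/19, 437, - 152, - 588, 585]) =[-588,  -  152, 839/19, 275, 437, 585 ] 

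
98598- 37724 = 60874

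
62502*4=250008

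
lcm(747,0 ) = 0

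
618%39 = 33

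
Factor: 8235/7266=2745/2422= 2^( - 1 )*  3^2*5^1*7^ (-1)* 61^1*173^( - 1 )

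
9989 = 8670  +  1319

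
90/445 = 18/89=0.20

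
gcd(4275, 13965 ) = 285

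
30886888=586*52708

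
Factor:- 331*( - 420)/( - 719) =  - 2^2*3^1 * 5^1*7^1*331^1*719^( -1) =-139020/719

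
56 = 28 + 28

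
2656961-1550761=1106200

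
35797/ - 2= - 17899  +  1/2 = - 17898.50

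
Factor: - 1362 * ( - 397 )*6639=2^1*3^2*227^1*397^1*2213^1 = 3589800246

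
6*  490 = 2940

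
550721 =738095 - 187374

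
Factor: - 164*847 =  - 2^2*7^1*11^2 * 41^1 = - 138908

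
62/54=31/27 = 1.15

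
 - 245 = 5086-5331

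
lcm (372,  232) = 21576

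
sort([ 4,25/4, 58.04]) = [ 4 , 25/4,58.04]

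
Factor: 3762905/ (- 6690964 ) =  - 2^( - 2 )*5^1*7^( - 1 )*19^(-1)*12577^( - 1)*  752581^1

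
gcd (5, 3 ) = 1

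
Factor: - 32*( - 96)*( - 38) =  - 2^11*3^1*19^1 = - 116736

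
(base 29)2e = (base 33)26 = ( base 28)2G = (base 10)72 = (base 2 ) 1001000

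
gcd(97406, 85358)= 2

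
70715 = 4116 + 66599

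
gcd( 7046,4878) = 542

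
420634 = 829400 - 408766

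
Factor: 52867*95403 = 3^1*7^2 * 11^1*29^1*59^1*1823^1=5043670401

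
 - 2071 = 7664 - 9735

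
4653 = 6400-1747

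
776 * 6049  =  4694024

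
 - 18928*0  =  0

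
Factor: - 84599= - 31^1*2729^1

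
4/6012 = 1/1503 = 0.00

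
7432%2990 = 1452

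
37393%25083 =12310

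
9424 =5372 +4052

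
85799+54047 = 139846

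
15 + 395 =410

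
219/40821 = 73/13607 = 0.01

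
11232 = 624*18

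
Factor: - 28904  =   - 2^3 * 3613^1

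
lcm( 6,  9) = 18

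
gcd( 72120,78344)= 8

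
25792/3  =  25792/3  =  8597.33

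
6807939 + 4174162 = 10982101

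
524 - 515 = 9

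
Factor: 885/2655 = 1/3 =3^(  -  1)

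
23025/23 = 1001+2/23 = 1001.09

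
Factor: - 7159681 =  - 7159681^1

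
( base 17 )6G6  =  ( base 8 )3734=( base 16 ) 7dc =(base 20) 50c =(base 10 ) 2012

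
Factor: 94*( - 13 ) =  - 2^1 * 13^1*47^1 = -1222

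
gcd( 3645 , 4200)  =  15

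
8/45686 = 4/22843 = 0.00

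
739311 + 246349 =985660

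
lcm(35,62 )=2170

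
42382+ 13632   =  56014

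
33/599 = 33/599 =0.06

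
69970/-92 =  - 761+21/46 = -760.54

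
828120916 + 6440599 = 834561515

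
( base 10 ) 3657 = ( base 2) 111001001001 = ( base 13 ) 1884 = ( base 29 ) 4A3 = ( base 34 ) 35j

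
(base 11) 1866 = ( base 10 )2371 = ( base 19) 6AF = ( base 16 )943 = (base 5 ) 33441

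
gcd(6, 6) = 6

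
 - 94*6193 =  - 582142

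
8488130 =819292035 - 810803905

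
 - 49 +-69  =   - 118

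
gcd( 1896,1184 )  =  8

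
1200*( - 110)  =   - 132000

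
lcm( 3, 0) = 0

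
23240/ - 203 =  - 3320/29=- 114.48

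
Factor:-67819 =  - 67819^1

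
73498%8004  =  1462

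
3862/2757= 3862/2757 = 1.40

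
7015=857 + 6158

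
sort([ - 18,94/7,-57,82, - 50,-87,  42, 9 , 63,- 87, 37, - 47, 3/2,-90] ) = [-90,-87, - 87, - 57, - 50, - 47, - 18, 3/2, 9,94/7, 37, 42 , 63, 82]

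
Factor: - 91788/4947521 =-2^2*3^1*7649^1 * 4947521^( - 1) 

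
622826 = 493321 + 129505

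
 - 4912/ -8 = 614/1 = 614.00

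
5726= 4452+1274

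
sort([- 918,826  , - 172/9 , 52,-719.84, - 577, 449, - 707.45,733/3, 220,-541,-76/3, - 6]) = [-918, - 719.84,-707.45 ,-577,-541 , -76/3,- 172/9, - 6 , 52,  220,733/3, 449,  826 ]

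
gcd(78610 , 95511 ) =1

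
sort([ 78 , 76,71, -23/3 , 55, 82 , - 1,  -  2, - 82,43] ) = [-82 , - 23/3, - 2, - 1, 43,  55 , 71 , 76,  78, 82 ]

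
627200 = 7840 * 80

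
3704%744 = 728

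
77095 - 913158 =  - 836063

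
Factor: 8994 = 2^1*3^1 *1499^1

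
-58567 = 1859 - 60426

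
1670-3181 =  - 1511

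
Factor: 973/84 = 139/12 = 2^(  -  2 )*3^( - 1)*139^1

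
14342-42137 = -27795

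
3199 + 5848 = 9047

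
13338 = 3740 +9598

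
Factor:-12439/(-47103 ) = 1777/6729 = 3^( - 1 )*1777^1*2243^( -1 ) 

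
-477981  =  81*( - 5901)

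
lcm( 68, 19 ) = 1292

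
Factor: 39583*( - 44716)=  -  1769993428 = -  2^2*7^1*23^1*1597^1 * 1721^1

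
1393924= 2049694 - 655770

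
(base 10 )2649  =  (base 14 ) D73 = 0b101001011001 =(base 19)768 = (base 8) 5131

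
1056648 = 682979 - -373669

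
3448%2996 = 452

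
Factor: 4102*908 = 3724616 = 2^3*7^1*227^1*293^1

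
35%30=5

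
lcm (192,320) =960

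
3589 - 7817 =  - 4228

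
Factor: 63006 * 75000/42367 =2^4*3^2*5^5 *13^( - 1 )* 3259^( - 1)*10501^1 = 4725450000/42367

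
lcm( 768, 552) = 17664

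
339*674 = 228486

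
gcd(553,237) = 79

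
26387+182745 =209132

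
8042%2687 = 2668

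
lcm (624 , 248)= 19344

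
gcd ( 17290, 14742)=182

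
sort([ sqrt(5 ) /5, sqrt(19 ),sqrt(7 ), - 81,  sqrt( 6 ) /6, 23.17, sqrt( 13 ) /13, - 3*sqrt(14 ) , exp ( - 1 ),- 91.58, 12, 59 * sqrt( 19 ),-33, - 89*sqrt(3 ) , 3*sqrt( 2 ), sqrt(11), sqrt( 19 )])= [ - 89*sqrt( 3), - 91.58,  -  81,-33,  -  3*sqrt (14),  sqrt( 13 ) /13,exp(-1), sqrt( 6) /6,sqrt( 5)/5,  sqrt( 7 ),sqrt (11 ),3*sqrt( 2), sqrt(19 ),sqrt( 19 ) , 12, 23.17,59*sqrt( 19) ] 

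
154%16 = 10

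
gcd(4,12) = 4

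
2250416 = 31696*71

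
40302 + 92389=132691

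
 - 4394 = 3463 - 7857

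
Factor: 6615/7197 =2205/2399 = 3^2*5^1 * 7^2*2399^( - 1 )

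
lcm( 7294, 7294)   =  7294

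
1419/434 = 3 + 117/434  =  3.27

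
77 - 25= 52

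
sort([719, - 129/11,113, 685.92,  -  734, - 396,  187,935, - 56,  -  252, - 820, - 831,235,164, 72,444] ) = [ - 831,-820, - 734,- 396, - 252,  -  56,-129/11,72,113 , 164 , 187, 235, 444,685.92 , 719,935 ] 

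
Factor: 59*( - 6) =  - 2^1*3^1*  59^1 = - 354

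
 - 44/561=-1 + 47/51 = -  0.08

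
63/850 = 63/850 =0.07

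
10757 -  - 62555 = 73312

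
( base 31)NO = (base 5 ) 10422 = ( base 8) 1341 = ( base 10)737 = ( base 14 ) 3A9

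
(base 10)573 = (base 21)166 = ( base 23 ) 11l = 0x23d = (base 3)210020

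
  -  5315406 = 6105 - 5321511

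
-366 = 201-567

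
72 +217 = 289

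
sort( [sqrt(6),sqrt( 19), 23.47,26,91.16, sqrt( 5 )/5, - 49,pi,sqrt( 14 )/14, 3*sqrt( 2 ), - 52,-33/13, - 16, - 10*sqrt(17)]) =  [ - 52, -49, - 10*sqrt( 17), - 16,- 33/13,sqrt( 14 )/14,sqrt( 5) /5,sqrt ( 6),pi,3 * sqrt( 2 ),sqrt ( 19), 23.47, 26,91.16]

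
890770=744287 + 146483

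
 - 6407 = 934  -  7341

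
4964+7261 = 12225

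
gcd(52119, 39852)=9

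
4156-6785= - 2629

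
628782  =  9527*66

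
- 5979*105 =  - 627795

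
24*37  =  888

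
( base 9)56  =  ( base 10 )51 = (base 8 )63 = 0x33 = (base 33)1i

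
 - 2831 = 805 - 3636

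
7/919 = 7/919= 0.01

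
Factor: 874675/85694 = 2^(-1) *5^2 * 7^( - 1)*59^1*593^1*6121^( - 1) 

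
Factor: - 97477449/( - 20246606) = 2^( -1 )*3^1*103^1*563^( - 1 )*17981^( - 1)*315461^1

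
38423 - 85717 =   -  47294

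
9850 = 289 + 9561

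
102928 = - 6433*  (  -  16)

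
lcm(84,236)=4956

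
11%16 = 11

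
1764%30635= 1764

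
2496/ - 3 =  - 832/1=- 832.00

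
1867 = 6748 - 4881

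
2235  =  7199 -4964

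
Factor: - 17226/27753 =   -  18/29 = - 2^1*3^2*29^(  -  1)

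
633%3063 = 633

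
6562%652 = 42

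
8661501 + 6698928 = 15360429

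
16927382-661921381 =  - 644993999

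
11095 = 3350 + 7745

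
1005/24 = 335/8  =  41.88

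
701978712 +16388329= 718367041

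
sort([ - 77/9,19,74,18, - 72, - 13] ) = [-72,- 13, - 77/9, 18, 19, 74 ] 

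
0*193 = 0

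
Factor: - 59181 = - 3^1*19727^1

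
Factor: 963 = 3^2*107^1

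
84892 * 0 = 0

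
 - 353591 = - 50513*7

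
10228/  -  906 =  - 12 + 322/453= - 11.29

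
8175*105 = 858375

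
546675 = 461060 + 85615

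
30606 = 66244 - 35638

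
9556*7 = 66892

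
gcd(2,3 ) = 1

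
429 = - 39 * ( - 11)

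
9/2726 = 9/2726 =0.00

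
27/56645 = 27/56645  =  0.00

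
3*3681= 11043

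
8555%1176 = 323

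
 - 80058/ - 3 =26686/1 = 26686.00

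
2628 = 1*2628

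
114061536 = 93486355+20575181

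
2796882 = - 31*( - 90222)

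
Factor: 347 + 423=2^1*5^1*7^1 * 11^1= 770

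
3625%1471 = 683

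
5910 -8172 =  - 2262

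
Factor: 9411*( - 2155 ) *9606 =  - 194816452230 = - 2^1  *3^2*5^1*  431^1*1601^1*3137^1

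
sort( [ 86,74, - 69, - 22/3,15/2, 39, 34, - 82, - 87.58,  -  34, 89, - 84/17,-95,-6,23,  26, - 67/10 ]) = [ - 95, -87.58, - 82, - 69,-34, - 22/3 , - 67/10, - 6, - 84/17,15/2,23,  26,34,39,74,86, 89 ]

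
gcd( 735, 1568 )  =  49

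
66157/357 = 9451/51 = 185.31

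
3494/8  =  436 + 3/4 = 436.75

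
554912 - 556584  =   -1672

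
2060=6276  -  4216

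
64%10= 4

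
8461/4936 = 8461/4936  =  1.71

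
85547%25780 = 8207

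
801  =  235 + 566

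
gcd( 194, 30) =2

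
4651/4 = 1162 + 3/4 = 1162.75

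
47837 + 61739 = 109576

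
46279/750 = 61+529/750 = 61.71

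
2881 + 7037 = 9918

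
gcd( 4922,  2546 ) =2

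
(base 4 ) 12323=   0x1BB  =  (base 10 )443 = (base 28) FN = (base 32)DR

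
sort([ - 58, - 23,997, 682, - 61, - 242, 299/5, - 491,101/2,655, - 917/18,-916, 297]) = [  -  916, - 491, - 242, - 61, - 58 , - 917/18, - 23, 101/2, 299/5, 297,655, 682 , 997 ]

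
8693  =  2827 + 5866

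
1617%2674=1617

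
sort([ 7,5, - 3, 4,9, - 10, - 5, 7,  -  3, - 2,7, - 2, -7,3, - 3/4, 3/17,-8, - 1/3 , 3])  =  [-10, - 8, -7,  -  5, - 3, - 3, - 2, - 2, - 3/4,-1/3,3/17, 3, 3,4 , 5,  7,7, 7,9 ]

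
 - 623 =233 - 856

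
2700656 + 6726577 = 9427233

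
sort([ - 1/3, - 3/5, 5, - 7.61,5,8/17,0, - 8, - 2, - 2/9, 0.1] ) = [ - 8, - 7.61, - 2, - 3/5, - 1/3,-2/9, 0,  0.1,8/17,5  ,  5]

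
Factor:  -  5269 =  - 11^1*479^1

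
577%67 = 41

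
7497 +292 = 7789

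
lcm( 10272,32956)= 790944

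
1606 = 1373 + 233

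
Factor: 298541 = 79^1*3779^1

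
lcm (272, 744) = 25296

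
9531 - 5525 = 4006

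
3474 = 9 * 386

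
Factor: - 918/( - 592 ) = 459/296 = 2^( - 3 ) * 3^3*17^1*37^( - 1)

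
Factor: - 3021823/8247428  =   - 2^( - 2)*41^1  *10529^1 * 294551^(-1)=-431689/1178204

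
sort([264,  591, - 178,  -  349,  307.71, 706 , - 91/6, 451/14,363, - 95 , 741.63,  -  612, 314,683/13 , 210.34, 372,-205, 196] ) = [ - 612, -349, - 205,-178, - 95, - 91/6, 451/14, 683/13,196, 210.34, 264, 307.71,314, 363,  372, 591, 706,741.63 ] 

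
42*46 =1932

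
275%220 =55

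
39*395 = 15405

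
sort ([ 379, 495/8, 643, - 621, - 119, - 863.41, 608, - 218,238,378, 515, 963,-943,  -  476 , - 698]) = [ - 943 , - 863.41, - 698, - 621, - 476,-218, - 119,495/8, 238,378,379, 515, 608, 643, 963] 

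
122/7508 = 61/3754 = 0.02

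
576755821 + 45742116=622497937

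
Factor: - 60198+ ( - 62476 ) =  - 122674 = -2^1*83^1*739^1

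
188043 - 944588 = - 756545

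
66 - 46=20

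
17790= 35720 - 17930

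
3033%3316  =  3033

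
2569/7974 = 2569/7974 = 0.32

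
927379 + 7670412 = 8597791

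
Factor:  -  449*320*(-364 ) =52299520 = 2^8*5^1*7^1*13^1*449^1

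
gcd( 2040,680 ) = 680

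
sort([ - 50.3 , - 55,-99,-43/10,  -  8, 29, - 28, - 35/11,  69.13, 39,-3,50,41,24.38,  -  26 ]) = [ -99, -55, - 50.3, - 28, - 26, - 8, - 43/10, - 35/11, - 3,24.38, 29,39,41, 50,69.13 ]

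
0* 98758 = 0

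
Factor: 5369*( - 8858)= -2^1 * 7^1*13^1*43^1 * 59^1*103^1=- 47558602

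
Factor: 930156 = 2^2*3^1*77513^1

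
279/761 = 279/761 = 0.37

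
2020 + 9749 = 11769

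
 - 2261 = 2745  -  5006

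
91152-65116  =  26036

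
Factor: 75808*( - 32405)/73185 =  - 491311648/14637= - 2^5*3^(  -  1)*7^ ( - 1)*17^( - 1)*23^1*41^(-1)*103^1*6481^1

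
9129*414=3779406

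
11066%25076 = 11066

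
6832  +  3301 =10133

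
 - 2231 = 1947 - 4178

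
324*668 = 216432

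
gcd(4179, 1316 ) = 7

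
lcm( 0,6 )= 0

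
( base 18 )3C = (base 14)4a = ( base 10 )66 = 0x42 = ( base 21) 33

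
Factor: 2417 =2417^1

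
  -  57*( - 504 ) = 28728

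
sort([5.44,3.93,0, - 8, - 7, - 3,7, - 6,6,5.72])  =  [-8,- 7, - 6, - 3,0, 3.93,  5.44,  5.72,6,7]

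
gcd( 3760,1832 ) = 8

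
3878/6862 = 1939/3431 = 0.57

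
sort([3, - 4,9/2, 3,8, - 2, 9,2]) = [ - 4, - 2,2,3 , 3 , 9/2, 8,9 ]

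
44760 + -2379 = 42381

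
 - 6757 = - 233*29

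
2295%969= 357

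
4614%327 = 36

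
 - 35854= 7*( - 5122)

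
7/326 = 7/326 = 0.02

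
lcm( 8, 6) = 24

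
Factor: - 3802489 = -19^1*200131^1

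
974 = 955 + 19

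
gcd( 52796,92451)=1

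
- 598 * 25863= -15466074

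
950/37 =25+25/37 = 25.68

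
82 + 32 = 114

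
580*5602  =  3249160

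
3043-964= 2079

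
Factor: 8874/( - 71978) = -3^2*73^( - 1) = - 9/73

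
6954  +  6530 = 13484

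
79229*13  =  1029977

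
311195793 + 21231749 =332427542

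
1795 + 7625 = 9420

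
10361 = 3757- -6604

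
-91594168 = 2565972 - 94160140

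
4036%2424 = 1612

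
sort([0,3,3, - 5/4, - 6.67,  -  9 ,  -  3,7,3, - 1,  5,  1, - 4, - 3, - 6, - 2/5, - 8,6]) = [  -  9, - 8, - 6.67, - 6,- 4,-3,  -  3, - 5/4, - 1, - 2/5,0,  1,3, 3,3, 5,6 , 7]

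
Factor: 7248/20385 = 2^4*3^( - 2)*5^ ( - 1 ) = 16/45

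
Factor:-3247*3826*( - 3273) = 40660551006 = 2^1*3^1*17^1 *191^1*1091^1*1913^1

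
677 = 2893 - 2216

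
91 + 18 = 109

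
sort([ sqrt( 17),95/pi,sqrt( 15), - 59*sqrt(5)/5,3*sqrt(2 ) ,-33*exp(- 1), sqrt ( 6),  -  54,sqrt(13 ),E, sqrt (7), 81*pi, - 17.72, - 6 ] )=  [ - 54 , - 59 * sqrt(5) /5, - 17.72, - 33*exp( - 1), - 6,  sqrt(6),sqrt(7),E,sqrt(13) , sqrt( 15 ), sqrt(17),3*sqrt(2),  95/pi,81*pi] 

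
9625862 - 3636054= 5989808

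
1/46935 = 1/46935=0.00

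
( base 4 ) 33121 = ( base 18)30D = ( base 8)1731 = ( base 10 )985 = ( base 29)14s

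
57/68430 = 19/22810= 0.00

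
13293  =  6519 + 6774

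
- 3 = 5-8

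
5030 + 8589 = 13619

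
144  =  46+98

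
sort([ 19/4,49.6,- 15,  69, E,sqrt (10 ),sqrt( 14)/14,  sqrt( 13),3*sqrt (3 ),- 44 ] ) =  [ - 44, - 15, sqrt(14)/14,E,sqrt( 10),sqrt( 13),19/4, 3*sqrt(3),49.6,69 ] 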